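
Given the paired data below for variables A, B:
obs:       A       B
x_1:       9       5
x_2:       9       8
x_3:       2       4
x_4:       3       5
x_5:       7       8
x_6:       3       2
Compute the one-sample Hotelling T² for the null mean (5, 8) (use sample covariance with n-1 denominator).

Step 1 — sample mean vector:
  mean(A) = (9 + 9 + 2 + 3 + 7 + 3) / 6 = 33/6 = 5.5
  mean(B) = (5 + 8 + 4 + 5 + 8 + 2) / 6 = 32/6 = 5.3333
  x̄ = (5.5, 5.3333),  deviation x̄ - mu_0 = (5.5, 5.3333) - (5, 8) = (0.5, -2.6667).

Step 2 — sample covariance matrix, S[i,j] = (1/(n-1)) · Σ_k (x_{k,i} - mean_i) · (x_{k,j} - mean_j), divisor n-1 = 5:
  S[A,A] = ((3.5)·(3.5) + (3.5)·(3.5) + (-3.5)·(-3.5) + (-2.5)·(-2.5) + (1.5)·(1.5) + (-2.5)·(-2.5)) / 5 = 51.5/5 = 10.3
  S[A,B] = ((3.5)·(-0.3333) + (3.5)·(2.6667) + (-3.5)·(-1.3333) + (-2.5)·(-0.3333) + (1.5)·(2.6667) + (-2.5)·(-3.3333)) / 5 = 26/5 = 5.2
  S[B,B] = ((-0.3333)·(-0.3333) + (2.6667)·(2.6667) + (-1.3333)·(-1.3333) + (-0.3333)·(-0.3333) + (2.6667)·(2.6667) + (-3.3333)·(-3.3333)) / 5 = 27.3333/5 = 5.4667
  S = [[10.3, 5.2],
 [5.2, 5.4667]].

Step 3 — invert S. det(S) = 10.3·5.4667 - (5.2)² = 29.2667.
  S^{-1} = (1/det) · [[d, -b], [-b, a]] = [[0.1868, -0.1777],
 [-0.1777, 0.3519]].

Step 4 — quadratic form (x̄ - mu_0)^T · S^{-1} · (x̄ - mu_0):
  S^{-1} · (x̄ - mu_0) = (0.5672, -1.0273),
  (x̄ - mu_0)^T · [...] = (0.5)·(0.5672) + (-2.6667)·(-1.0273) = 3.0232.

Step 5 — scale by n: T² = 6 · 3.0232 = 18.139.

T² ≈ 18.139


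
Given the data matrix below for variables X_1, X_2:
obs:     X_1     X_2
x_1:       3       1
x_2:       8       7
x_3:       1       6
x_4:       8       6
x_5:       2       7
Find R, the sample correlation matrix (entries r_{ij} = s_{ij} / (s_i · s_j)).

Step 1 — column means:
  mean(X_1) = (3 + 8 + 1 + 8 + 2) / 5 = 22/5 = 4.4
  mean(X_2) = (1 + 7 + 6 + 6 + 7) / 5 = 27/5 = 5.4

Step 2 — sample variances and covariances s[i,j] = (1/(n-1)) · Σ_k (x_{k,i} - mean_i) · (x_{k,j} - mean_j), with n-1 = 4:
  s[X_1,X_1] = ((-1.4)·(-1.4) + (3.6)·(3.6) + (-3.4)·(-3.4) + (3.6)·(3.6) + (-2.4)·(-2.4)) / 4 = 45.2/4 = 11.3
  s[X_1,X_2] = ((-1.4)·(-4.4) + (3.6)·(1.6) + (-3.4)·(0.6) + (3.6)·(0.6) + (-2.4)·(1.6)) / 4 = 8.2/4 = 2.05
  s[X_2,X_2] = ((-4.4)·(-4.4) + (1.6)·(1.6) + (0.6)·(0.6) + (0.6)·(0.6) + (1.6)·(1.6)) / 4 = 25.2/4 = 6.3
  Sample standard deviations s_i = √(s[i,i]):
  s(X_1) = √(11.3) = 3.3615
  s(X_2) = √(6.3) = 2.51

Step 3 — r_{ij} = s_{ij} / (s_i · s_j):
  r[X_1,X_1] = 1 (diagonal).
  r[X_1,X_2] = 2.05 / (3.3615 · 2.51) = 2.05 / 8.4374 = 0.243
  r[X_2,X_2] = 1 (diagonal).

R is symmetric with unit diagonal. Assembling:

R = [[1, 0.243],
 [0.243, 1]]


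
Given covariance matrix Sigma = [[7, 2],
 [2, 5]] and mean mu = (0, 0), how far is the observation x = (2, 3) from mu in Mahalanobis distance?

Step 1 — centre the observation: (x - mu) = (2, 3).

Step 2 — invert Sigma. det(Sigma) = 7·5 - (2)² = 31.
  Sigma^{-1} = (1/det) · [[d, -b], [-b, a]] = [[0.1613, -0.0645],
 [-0.0645, 0.2258]].

Step 3 — form the quadratic (x - mu)^T · Sigma^{-1} · (x - mu):
  Sigma^{-1} · (x - mu) = (0.129, 0.5484).
  (x - mu)^T · [Sigma^{-1} · (x - mu)] = (2)·(0.129) + (3)·(0.5484) = 1.9032.

Step 4 — take square root: d = √(1.9032) ≈ 1.3796.

d(x, mu) = √(1.9032) ≈ 1.3796


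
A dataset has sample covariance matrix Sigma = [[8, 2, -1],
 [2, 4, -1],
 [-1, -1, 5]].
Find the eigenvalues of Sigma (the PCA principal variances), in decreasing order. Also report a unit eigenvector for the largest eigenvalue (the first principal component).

Step 1 — characteristic polynomial p(λ) = det(λI - Sigma) = λ³ - tr·λ² + c_1·λ - det, where tr = trace, c_1 = sum of the principal 2×2 minors, det = det(Sigma):
  tr = 8 + 4 + 5 = 17,
  c_1 = (8·4 - (2)²) + (8·5 - (-1)²) + (4·5 - (-1)²) = 28 + 39 + 19 = 86,
  det = 8·(4·5 - (-1)²) - (2)·((2)·5 - (-1)·(-1)) + (-1)·((2)·(-1) - 4·(-1)) = 8·(19) - (2)·(9) + (-1)·(2) = 132.
  So p(λ) = λ³ - 17λ² + 86λ - 132.
Step 2 — look for an integer root (rational root theorem: any rational root is an integer divisor of 132). Testing λ = 3:
  p(3) = 27 - 153 + 258 - 132 = 0  ✓
  Dividing out (λ - 3): p(λ) = (λ - 3)(λ² - 14λ + 44).
Step 3 — remaining eigenvalues from the quadratic λ² - 14λ + 44 = 0:
  Δ = 14² - 4·44 = 196 - 176 = 20,  λ = (14 ± √20)/2 = (14 ± 4.4721)/2 ≈ 9.2361 or 4.7639.
  Sorted: λ_1 = 9.2361,  λ_2 = 4.7639,  λ_3 = 3  (check: sum = 17 = tr ✓).

Step 4 — unit eigenvector for λ_1 ≈ 9.2361: v spans the null space of (Sigma - λ_1 I), whose rows are
  r_1 = (-1.2361, 2, -1),  r_2 = (2, -5.2361, -1),  r_3 = (-1, -1, -4.2361).
  v is orthogonal to every row, so take v ∝ r_1 × r_2 = ((2)·(-1) - (-1)·(-5.2361), (-1)·(2) - (-1.2361)·(-1), (-1.2361)·(-5.2361) - (2)·(2)) ≈ (-7.2361, -3.2361, 2.4721).
  Rescale (multiply by -1 so the first nonzero entry is positive): u = (7.2361, 3.2361, -2.4721).
  ||u|| = √((7.2361)² + (3.2361)² + (-2.4721)²) = √(68.9443) ≈ 8.3033,  v_1 = u/||u|| ≈ (0.8715, 0.3897, -0.2977) (||v_1|| = 1).

λ_1 = 9.2361,  λ_2 = 4.7639,  λ_3 = 3;  v_1 ≈ (0.8715, 0.3897, -0.2977)


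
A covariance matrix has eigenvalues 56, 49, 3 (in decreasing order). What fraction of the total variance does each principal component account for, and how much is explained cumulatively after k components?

Step 1 — total variance = trace(Sigma) = Σ λ_i = 56 + 49 + 3 = 108.

Step 2 — fraction explained by component i = λ_i / Σ λ:
  PC1: 56/108 = 0.5185
  PC2: 49/108 = 0.4537
  PC3: 3/108 = 0.0278

Step 3 — cumulative fraction after k components = (λ_1 + ... + λ_k) / Σ λ:
  k = 1: 56/108 = 0.5185
  k = 2: (56 + 49)/108 = 105/108 = 0.9722
  k = 3: (56 + 49 + 3)/108 = 108/108 = 1

Summary (fraction, with percent):

explained: PC1 0.5185 (51.85%), PC2 0.4537 (45.37%), PC3 0.0278 (2.78%);  cumulative: 0.5185, 0.9722, 1


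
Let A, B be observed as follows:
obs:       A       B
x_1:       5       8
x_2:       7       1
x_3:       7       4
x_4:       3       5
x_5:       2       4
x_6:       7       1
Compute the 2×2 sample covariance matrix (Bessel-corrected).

Step 1 — column means:
  mean(A) = (5 + 7 + 7 + 3 + 2 + 7) / 6 = 31/6 = 5.1667
  mean(B) = (8 + 1 + 4 + 5 + 4 + 1) / 6 = 23/6 = 3.8333

Step 2 — sample covariance S[i,j] = (1/(n-1)) · Σ_k (x_{k,i} - mean_i) · (x_{k,j} - mean_j), with n-1 = 5.
  S[A,A] = ((-0.1667)·(-0.1667) + (1.8333)·(1.8333) + (1.8333)·(1.8333) + (-2.1667)·(-2.1667) + (-3.1667)·(-3.1667) + (1.8333)·(1.8333)) / 5 = 24.8333/5 = 4.9667
  S[A,B] = ((-0.1667)·(4.1667) + (1.8333)·(-2.8333) + (1.8333)·(0.1667) + (-2.1667)·(1.1667) + (-3.1667)·(0.1667) + (1.8333)·(-2.8333)) / 5 = -13.8333/5 = -2.7667
  S[B,B] = ((4.1667)·(4.1667) + (-2.8333)·(-2.8333) + (0.1667)·(0.1667) + (1.1667)·(1.1667) + (0.1667)·(0.1667) + (-2.8333)·(-2.8333)) / 5 = 34.8333/5 = 6.9667

S is symmetric (S[j,i] = S[i,j]). Assembling:

S = [[4.9667, -2.7667],
 [-2.7667, 6.9667]]


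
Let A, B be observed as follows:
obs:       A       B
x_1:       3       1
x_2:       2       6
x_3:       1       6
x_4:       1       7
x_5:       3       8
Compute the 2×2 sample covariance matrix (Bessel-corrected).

Step 1 — column means:
  mean(A) = (3 + 2 + 1 + 1 + 3) / 5 = 10/5 = 2
  mean(B) = (1 + 6 + 6 + 7 + 8) / 5 = 28/5 = 5.6

Step 2 — sample covariance S[i,j] = (1/(n-1)) · Σ_k (x_{k,i} - mean_i) · (x_{k,j} - mean_j), with n-1 = 4.
  S[A,A] = ((1)·(1) + (0)·(0) + (-1)·(-1) + (-1)·(-1) + (1)·(1)) / 4 = 4/4 = 1
  S[A,B] = ((1)·(-4.6) + (0)·(0.4) + (-1)·(0.4) + (-1)·(1.4) + (1)·(2.4)) / 4 = -4/4 = -1
  S[B,B] = ((-4.6)·(-4.6) + (0.4)·(0.4) + (0.4)·(0.4) + (1.4)·(1.4) + (2.4)·(2.4)) / 4 = 29.2/4 = 7.3

S is symmetric (S[j,i] = S[i,j]). Assembling:

S = [[1, -1],
 [-1, 7.3]]


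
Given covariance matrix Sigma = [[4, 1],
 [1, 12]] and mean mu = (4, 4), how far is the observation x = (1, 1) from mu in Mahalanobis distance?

Step 1 — centre the observation: (x - mu) = (-3, -3).

Step 2 — invert Sigma. det(Sigma) = 4·12 - (1)² = 47.
  Sigma^{-1} = (1/det) · [[d, -b], [-b, a]] = [[0.2553, -0.0213],
 [-0.0213, 0.0851]].

Step 3 — form the quadratic (x - mu)^T · Sigma^{-1} · (x - mu):
  Sigma^{-1} · (x - mu) = (-0.7021, -0.1915).
  (x - mu)^T · [Sigma^{-1} · (x - mu)] = (-3)·(-0.7021) + (-3)·(-0.1915) = 2.6809.

Step 4 — take square root: d = √(2.6809) ≈ 1.6373.

d(x, mu) = √(2.6809) ≈ 1.6373


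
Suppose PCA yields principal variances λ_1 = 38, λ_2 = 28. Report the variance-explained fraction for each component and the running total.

Step 1 — total variance = trace(Sigma) = Σ λ_i = 38 + 28 = 66.

Step 2 — fraction explained by component i = λ_i / Σ λ:
  PC1: 38/66 = 0.5758
  PC2: 28/66 = 0.4242

Step 3 — cumulative fraction after k components = (λ_1 + ... + λ_k) / Σ λ:
  k = 1: 38/66 = 0.5758
  k = 2: (38 + 28)/66 = 66/66 = 1

Summary (fraction, with percent):

explained: PC1 0.5758 (57.58%), PC2 0.4242 (42.42%);  cumulative: 0.5758, 1


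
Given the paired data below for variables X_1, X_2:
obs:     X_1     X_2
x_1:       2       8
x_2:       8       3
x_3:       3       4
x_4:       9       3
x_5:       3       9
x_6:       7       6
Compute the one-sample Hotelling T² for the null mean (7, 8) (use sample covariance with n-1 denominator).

Step 1 — sample mean vector:
  mean(X_1) = (2 + 8 + 3 + 9 + 3 + 7) / 6 = 32/6 = 5.3333
  mean(X_2) = (8 + 3 + 4 + 3 + 9 + 6) / 6 = 33/6 = 5.5
  x̄ = (5.3333, 5.5),  deviation x̄ - mu_0 = (5.3333, 5.5) - (7, 8) = (-1.6667, -2.5).

Step 2 — sample covariance matrix, S[i,j] = (1/(n-1)) · Σ_k (x_{k,i} - mean_i) · (x_{k,j} - mean_j), divisor n-1 = 5:
  S[X_1,X_1] = ((-3.3333)·(-3.3333) + (2.6667)·(2.6667) + (-2.3333)·(-2.3333) + (3.6667)·(3.6667) + (-2.3333)·(-2.3333) + (1.6667)·(1.6667)) / 5 = 45.3333/5 = 9.0667
  S[X_1,X_2] = ((-3.3333)·(2.5) + (2.6667)·(-2.5) + (-2.3333)·(-1.5) + (3.6667)·(-2.5) + (-2.3333)·(3.5) + (1.6667)·(0.5)) / 5 = -28/5 = -5.6
  S[X_2,X_2] = ((2.5)·(2.5) + (-2.5)·(-2.5) + (-1.5)·(-1.5) + (-2.5)·(-2.5) + (3.5)·(3.5) + (0.5)·(0.5)) / 5 = 33.5/5 = 6.7
  S = [[9.0667, -5.6],
 [-5.6, 6.7]].

Step 3 — invert S. det(S) = 9.0667·6.7 - (-5.6)² = 29.3867.
  S^{-1} = (1/det) · [[d, -b], [-b, a]] = [[0.228, 0.1906],
 [0.1906, 0.3085]].

Step 4 — quadratic form (x̄ - mu_0)^T · S^{-1} · (x̄ - mu_0):
  S^{-1} · (x̄ - mu_0) = (-0.8564, -1.0889),
  (x̄ - mu_0)^T · [...] = (-1.6667)·(-0.8564) + (-2.5)·(-1.0889) = 4.1497.

Step 5 — scale by n: T² = 6 · 4.1497 = 24.8979.

T² ≈ 24.8979


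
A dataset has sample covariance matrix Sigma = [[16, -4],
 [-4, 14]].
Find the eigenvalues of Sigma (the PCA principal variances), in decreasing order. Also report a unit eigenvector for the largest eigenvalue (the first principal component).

Step 1 — characteristic polynomial of 2×2 Sigma:
  det(Sigma - λI) = λ² - trace · λ + det = 0.
  trace = 16 + 14 = 30, det = 16·14 - (-4)² = 208.
Step 2 — discriminant:
  Δ = trace² - 4·det = 900 - 832 = 68.
Step 3 — eigenvalues:
  λ = (trace ± √Δ)/2 = (30 ± 8.2462)/2,
  λ_1 = 19.1231,  λ_2 = 10.8769.

Step 4 — unit eigenvector for λ_1: solve (Sigma - λ_1 I)v = 0. First row:
  (16 - 19.1231)·v_x + (-4)·v_y = 0, i.e. (-3.1231)·v_x + (-4)·v_y = 0,
  so v ∝ (b, λ_1 - a) = (-4, 3.1231); multiply by -1 so the first entry is positive: u = (4, -3.1231).
  ||u|| = √((4)² + (-3.1231)²) = √(25.7538) ≈ 5.0748,
  v_1 = u/||u|| ≈ (0.7882, -0.6154) (||v_1|| = 1).

λ_1 = 19.1231,  λ_2 = 10.8769;  v_1 ≈ (0.7882, -0.6154)


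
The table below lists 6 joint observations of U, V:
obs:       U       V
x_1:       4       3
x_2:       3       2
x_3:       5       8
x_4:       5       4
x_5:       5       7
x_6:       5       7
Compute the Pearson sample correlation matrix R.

Step 1 — column means:
  mean(U) = (4 + 3 + 5 + 5 + 5 + 5) / 6 = 27/6 = 4.5
  mean(V) = (3 + 2 + 8 + 4 + 7 + 7) / 6 = 31/6 = 5.1667

Step 2 — sample variances and covariances s[i,j] = (1/(n-1)) · Σ_k (x_{k,i} - mean_i) · (x_{k,j} - mean_j), with n-1 = 5:
  s[U,U] = ((-0.5)·(-0.5) + (-1.5)·(-1.5) + (0.5)·(0.5) + (0.5)·(0.5) + (0.5)·(0.5) + (0.5)·(0.5)) / 5 = 3.5/5 = 0.7
  s[U,V] = ((-0.5)·(-2.1667) + (-1.5)·(-3.1667) + (0.5)·(2.8333) + (0.5)·(-1.1667) + (0.5)·(1.8333) + (0.5)·(1.8333)) / 5 = 8.5/5 = 1.7
  s[V,V] = ((-2.1667)·(-2.1667) + (-3.1667)·(-3.1667) + (2.8333)·(2.8333) + (-1.1667)·(-1.1667) + (1.8333)·(1.8333) + (1.8333)·(1.8333)) / 5 = 30.8333/5 = 6.1667
  Sample standard deviations s_i = √(s[i,i]):
  s(U) = √(0.7) = 0.8367
  s(V) = √(6.1667) = 2.4833

Step 3 — r_{ij} = s_{ij} / (s_i · s_j):
  r[U,U] = 1 (diagonal).
  r[U,V] = 1.7 / (0.8367 · 2.4833) = 1.7 / 2.0777 = 0.8182
  r[V,V] = 1 (diagonal).

R is symmetric with unit diagonal. Assembling:

R = [[1, 0.8182],
 [0.8182, 1]]


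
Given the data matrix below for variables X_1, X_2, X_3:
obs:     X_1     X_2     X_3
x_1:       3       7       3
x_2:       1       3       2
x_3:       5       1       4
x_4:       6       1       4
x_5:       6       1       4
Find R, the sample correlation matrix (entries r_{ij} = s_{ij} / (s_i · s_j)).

Step 1 — column means:
  mean(X_1) = (3 + 1 + 5 + 6 + 6) / 5 = 21/5 = 4.2
  mean(X_2) = (7 + 3 + 1 + 1 + 1) / 5 = 13/5 = 2.6
  mean(X_3) = (3 + 2 + 4 + 4 + 4) / 5 = 17/5 = 3.4

Step 2 — sample variances and covariances s[i,j] = (1/(n-1)) · Σ_k (x_{k,i} - mean_i) · (x_{k,j} - mean_j), with n-1 = 4:
  s[X_1,X_1] = ((-1.2)·(-1.2) + (-3.2)·(-3.2) + (0.8)·(0.8) + (1.8)·(1.8) + (1.8)·(1.8)) / 4 = 18.8/4 = 4.7
  s[X_1,X_2] = ((-1.2)·(4.4) + (-3.2)·(0.4) + (0.8)·(-1.6) + (1.8)·(-1.6) + (1.8)·(-1.6)) / 4 = -13.6/4 = -3.4
  s[X_1,X_3] = ((-1.2)·(-0.4) + (-3.2)·(-1.4) + (0.8)·(0.6) + (1.8)·(0.6) + (1.8)·(0.6)) / 4 = 7.6/4 = 1.9
  s[X_2,X_2] = ((4.4)·(4.4) + (0.4)·(0.4) + (-1.6)·(-1.6) + (-1.6)·(-1.6) + (-1.6)·(-1.6)) / 4 = 27.2/4 = 6.8
  s[X_2,X_3] = ((4.4)·(-0.4) + (0.4)·(-1.4) + (-1.6)·(0.6) + (-1.6)·(0.6) + (-1.6)·(0.6)) / 4 = -5.2/4 = -1.3
  s[X_3,X_3] = ((-0.4)·(-0.4) + (-1.4)·(-1.4) + (0.6)·(0.6) + (0.6)·(0.6) + (0.6)·(0.6)) / 4 = 3.2/4 = 0.8
  Sample standard deviations s_i = √(s[i,i]):
  s(X_1) = √(4.7) = 2.1679
  s(X_2) = √(6.8) = 2.6077
  s(X_3) = √(0.8) = 0.8944

Step 3 — r_{ij} = s_{ij} / (s_i · s_j):
  r[X_1,X_1] = 1 (diagonal).
  r[X_1,X_2] = -3.4 / (2.1679 · 2.6077) = -3.4 / 5.6533 = -0.6014
  r[X_1,X_3] = 1.9 / (2.1679 · 0.8944) = 1.9 / 1.9391 = 0.9799
  r[X_2,X_2] = 1 (diagonal).
  r[X_2,X_3] = -1.3 / (2.6077 · 0.8944) = -1.3 / 2.3324 = -0.5574
  r[X_3,X_3] = 1 (diagonal).

R is symmetric with unit diagonal. Assembling:

R = [[1, -0.6014, 0.9799],
 [-0.6014, 1, -0.5574],
 [0.9799, -0.5574, 1]]


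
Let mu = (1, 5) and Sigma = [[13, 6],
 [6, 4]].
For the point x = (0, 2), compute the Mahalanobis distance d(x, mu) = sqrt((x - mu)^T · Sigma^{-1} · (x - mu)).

Step 1 — centre the observation: (x - mu) = (-1, -3).

Step 2 — invert Sigma. det(Sigma) = 13·4 - (6)² = 16.
  Sigma^{-1} = (1/det) · [[d, -b], [-b, a]] = [[0.25, -0.375],
 [-0.375, 0.8125]].

Step 3 — form the quadratic (x - mu)^T · Sigma^{-1} · (x - mu):
  Sigma^{-1} · (x - mu) = (0.875, -2.0625).
  (x - mu)^T · [Sigma^{-1} · (x - mu)] = (-1)·(0.875) + (-3)·(-2.0625) = 5.3125.

Step 4 — take square root: d = √(5.3125) ≈ 2.3049.

d(x, mu) = √(5.3125) ≈ 2.3049


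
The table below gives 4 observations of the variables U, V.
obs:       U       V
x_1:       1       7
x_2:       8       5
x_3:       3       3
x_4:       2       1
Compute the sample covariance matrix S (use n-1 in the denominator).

Step 1 — column means:
  mean(U) = (1 + 8 + 3 + 2) / 4 = 14/4 = 3.5
  mean(V) = (7 + 5 + 3 + 1) / 4 = 16/4 = 4

Step 2 — sample covariance S[i,j] = (1/(n-1)) · Σ_k (x_{k,i} - mean_i) · (x_{k,j} - mean_j), with n-1 = 3.
  S[U,U] = ((-2.5)·(-2.5) + (4.5)·(4.5) + (-0.5)·(-0.5) + (-1.5)·(-1.5)) / 3 = 29/3 = 9.6667
  S[U,V] = ((-2.5)·(3) + (4.5)·(1) + (-0.5)·(-1) + (-1.5)·(-3)) / 3 = 2/3 = 0.6667
  S[V,V] = ((3)·(3) + (1)·(1) + (-1)·(-1) + (-3)·(-3)) / 3 = 20/3 = 6.6667

S is symmetric (S[j,i] = S[i,j]). Assembling:

S = [[9.6667, 0.6667],
 [0.6667, 6.6667]]


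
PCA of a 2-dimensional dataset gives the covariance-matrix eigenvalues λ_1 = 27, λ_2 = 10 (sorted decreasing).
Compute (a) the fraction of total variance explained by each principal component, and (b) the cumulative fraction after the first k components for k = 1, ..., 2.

Step 1 — total variance = trace(Sigma) = Σ λ_i = 27 + 10 = 37.

Step 2 — fraction explained by component i = λ_i / Σ λ:
  PC1: 27/37 = 0.7297
  PC2: 10/37 = 0.2703

Step 3 — cumulative fraction after k components = (λ_1 + ... + λ_k) / Σ λ:
  k = 1: 27/37 = 0.7297
  k = 2: (27 + 10)/37 = 37/37 = 1

Summary (fraction, with percent):

explained: PC1 0.7297 (72.97%), PC2 0.2703 (27.03%);  cumulative: 0.7297, 1


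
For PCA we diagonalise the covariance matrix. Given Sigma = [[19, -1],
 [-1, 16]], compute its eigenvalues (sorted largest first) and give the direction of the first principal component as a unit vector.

Step 1 — characteristic polynomial of 2×2 Sigma:
  det(Sigma - λI) = λ² - trace · λ + det = 0.
  trace = 19 + 16 = 35, det = 19·16 - (-1)² = 303.
Step 2 — discriminant:
  Δ = trace² - 4·det = 1225 - 1212 = 13.
Step 3 — eigenvalues:
  λ = (trace ± √Δ)/2 = (35 ± 3.6056)/2,
  λ_1 = 19.3028,  λ_2 = 15.6972.

Step 4 — unit eigenvector for λ_1: solve (Sigma - λ_1 I)v = 0. First row:
  (19 - 19.3028)·v_x + (-1)·v_y = 0, i.e. (-0.3028)·v_x + (-1)·v_y = 0,
  so v ∝ (b, λ_1 - a) = (-1, 0.3028); multiply by -1 so the first entry is positive: u = (1, -0.3028).
  ||u|| = √((1)² + (-0.3028)²) = √(1.0917) ≈ 1.0448,
  v_1 = u/||u|| ≈ (0.9571, -0.2898) (||v_1|| = 1).

λ_1 = 19.3028,  λ_2 = 15.6972;  v_1 ≈ (0.9571, -0.2898)


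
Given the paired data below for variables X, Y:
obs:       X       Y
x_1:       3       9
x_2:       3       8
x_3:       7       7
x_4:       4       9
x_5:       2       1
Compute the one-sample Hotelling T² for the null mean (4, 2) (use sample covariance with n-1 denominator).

Step 1 — sample mean vector:
  mean(X) = (3 + 3 + 7 + 4 + 2) / 5 = 19/5 = 3.8
  mean(Y) = (9 + 8 + 7 + 9 + 1) / 5 = 34/5 = 6.8
  x̄ = (3.8, 6.8),  deviation x̄ - mu_0 = (3.8, 6.8) - (4, 2) = (-0.2, 4.8).

Step 2 — sample covariance matrix, S[i,j] = (1/(n-1)) · Σ_k (x_{k,i} - mean_i) · (x_{k,j} - mean_j), divisor n-1 = 4:
  S[X,X] = ((-0.8)·(-0.8) + (-0.8)·(-0.8) + (3.2)·(3.2) + (0.2)·(0.2) + (-1.8)·(-1.8)) / 4 = 14.8/4 = 3.7
  S[X,Y] = ((-0.8)·(2.2) + (-0.8)·(1.2) + (3.2)·(0.2) + (0.2)·(2.2) + (-1.8)·(-5.8)) / 4 = 8.8/4 = 2.2
  S[Y,Y] = ((2.2)·(2.2) + (1.2)·(1.2) + (0.2)·(0.2) + (2.2)·(2.2) + (-5.8)·(-5.8)) / 4 = 44.8/4 = 11.2
  S = [[3.7, 2.2],
 [2.2, 11.2]].

Step 3 — invert S. det(S) = 3.7·11.2 - (2.2)² = 36.6.
  S^{-1} = (1/det) · [[d, -b], [-b, a]] = [[0.306, -0.0601],
 [-0.0601, 0.1011]].

Step 4 — quadratic form (x̄ - mu_0)^T · S^{-1} · (x̄ - mu_0):
  S^{-1} · (x̄ - mu_0) = (-0.3497, 0.4973),
  (x̄ - mu_0)^T · [...] = (-0.2)·(-0.3497) + (4.8)·(0.4973) = 2.4568.

Step 5 — scale by n: T² = 5 · 2.4568 = 12.2842.

T² ≈ 12.2842


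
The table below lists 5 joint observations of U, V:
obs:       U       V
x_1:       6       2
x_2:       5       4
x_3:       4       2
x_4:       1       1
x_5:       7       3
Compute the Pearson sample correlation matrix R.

Step 1 — column means:
  mean(U) = (6 + 5 + 4 + 1 + 7) / 5 = 23/5 = 4.6
  mean(V) = (2 + 4 + 2 + 1 + 3) / 5 = 12/5 = 2.4

Step 2 — sample variances and covariances s[i,j] = (1/(n-1)) · Σ_k (x_{k,i} - mean_i) · (x_{k,j} - mean_j), with n-1 = 4:
  s[U,U] = ((1.4)·(1.4) + (0.4)·(0.4) + (-0.6)·(-0.6) + (-3.6)·(-3.6) + (2.4)·(2.4)) / 4 = 21.2/4 = 5.3
  s[U,V] = ((1.4)·(-0.4) + (0.4)·(1.6) + (-0.6)·(-0.4) + (-3.6)·(-1.4) + (2.4)·(0.6)) / 4 = 6.8/4 = 1.7
  s[V,V] = ((-0.4)·(-0.4) + (1.6)·(1.6) + (-0.4)·(-0.4) + (-1.4)·(-1.4) + (0.6)·(0.6)) / 4 = 5.2/4 = 1.3
  Sample standard deviations s_i = √(s[i,i]):
  s(U) = √(5.3) = 2.3022
  s(V) = √(1.3) = 1.1402

Step 3 — r_{ij} = s_{ij} / (s_i · s_j):
  r[U,U] = 1 (diagonal).
  r[U,V] = 1.7 / (2.3022 · 1.1402) = 1.7 / 2.6249 = 0.6476
  r[V,V] = 1 (diagonal).

R is symmetric with unit diagonal. Assembling:

R = [[1, 0.6476],
 [0.6476, 1]]


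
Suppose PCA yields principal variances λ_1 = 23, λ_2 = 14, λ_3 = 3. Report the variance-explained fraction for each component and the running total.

Step 1 — total variance = trace(Sigma) = Σ λ_i = 23 + 14 + 3 = 40.

Step 2 — fraction explained by component i = λ_i / Σ λ:
  PC1: 23/40 = 0.575
  PC2: 14/40 = 0.35
  PC3: 3/40 = 0.075

Step 3 — cumulative fraction after k components = (λ_1 + ... + λ_k) / Σ λ:
  k = 1: 23/40 = 0.575
  k = 2: (23 + 14)/40 = 37/40 = 0.925
  k = 3: (23 + 14 + 3)/40 = 40/40 = 1

Summary (fraction, with percent):

explained: PC1 0.575 (57.5%), PC2 0.35 (35%), PC3 0.075 (7.5%);  cumulative: 0.575, 0.925, 1


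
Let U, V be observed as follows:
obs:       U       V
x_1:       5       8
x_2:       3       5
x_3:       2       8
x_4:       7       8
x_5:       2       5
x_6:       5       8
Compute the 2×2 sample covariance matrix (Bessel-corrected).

Step 1 — column means:
  mean(U) = (5 + 3 + 2 + 7 + 2 + 5) / 6 = 24/6 = 4
  mean(V) = (8 + 5 + 8 + 8 + 5 + 8) / 6 = 42/6 = 7

Step 2 — sample covariance S[i,j] = (1/(n-1)) · Σ_k (x_{k,i} - mean_i) · (x_{k,j} - mean_j), with n-1 = 5.
  S[U,U] = ((1)·(1) + (-1)·(-1) + (-2)·(-2) + (3)·(3) + (-2)·(-2) + (1)·(1)) / 5 = 20/5 = 4
  S[U,V] = ((1)·(1) + (-1)·(-2) + (-2)·(1) + (3)·(1) + (-2)·(-2) + (1)·(1)) / 5 = 9/5 = 1.8
  S[V,V] = ((1)·(1) + (-2)·(-2) + (1)·(1) + (1)·(1) + (-2)·(-2) + (1)·(1)) / 5 = 12/5 = 2.4

S is symmetric (S[j,i] = S[i,j]). Assembling:

S = [[4, 1.8],
 [1.8, 2.4]]


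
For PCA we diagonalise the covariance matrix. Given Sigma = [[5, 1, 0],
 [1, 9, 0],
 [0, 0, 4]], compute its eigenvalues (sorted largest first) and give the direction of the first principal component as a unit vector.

Step 1 — characteristic polynomial p(λ) = det(λI - Sigma) = λ³ - tr·λ² + c_1·λ - det, where tr = trace, c_1 = sum of the principal 2×2 minors, det = det(Sigma):
  tr = 5 + 9 + 4 = 18,
  c_1 = (5·9 - (1)²) + (5·4 - (0)²) + (9·4 - (0)²) = 44 + 20 + 36 = 100,
  det = 5·(9·4 - (0)²) - (1)·((1)·4 - (0)·(0)) + (0)·((1)·(0) - 9·(0)) = 5·(36) - (1)·(4) + (0)·(0) = 176.
  So p(λ) = λ³ - 18λ² + 100λ - 176.
Step 2 — look for an integer root (rational root theorem: any rational root is an integer divisor of 176). Testing λ = 4:
  p(4) = 64 - 288 + 400 - 176 = 0  ✓
  Dividing out (λ - 4): p(λ) = (λ - 4)(λ² - 14λ + 44).
Step 3 — remaining eigenvalues from the quadratic λ² - 14λ + 44 = 0:
  Δ = 14² - 4·44 = 196 - 176 = 20,  λ = (14 ± √20)/2 = (14 ± 4.4721)/2 ≈ 9.2361 or 4.7639.
  Sorted: λ_1 = 9.2361,  λ_2 = 4.7639,  λ_3 = 4  (check: sum = 18 = tr ✓).

Step 4 — unit eigenvector for λ_1 ≈ 9.2361: v spans the null space of (Sigma - λ_1 I), whose rows are
  r_1 = (-4.2361, 1, 0),  r_2 = (1, -0.2361, 0),  r_3 = (0, 0, -5.2361).
  v is orthogonal to every row, so take v ∝ r_1 × r_3 = ((1)·(-5.2361) - (0)·(0), (0)·(0) - (-4.2361)·(-5.2361), (-4.2361)·(0) - (1)·(0)) ≈ (-5.2361, -22.1803, 0).
  Rescale (multiply by -1 so the first nonzero entry is positive): u = (5.2361, 22.1803, 0).
  ||u|| = √((5.2361)² + (22.1803)² + (0)²) = √(519.3839) ≈ 22.79,  v_1 = u/||u|| ≈ (0.2298, 0.9732, 0) (||v_1|| = 1).

λ_1 = 9.2361,  λ_2 = 4.7639,  λ_3 = 4;  v_1 ≈ (0.2298, 0.9732, 0)


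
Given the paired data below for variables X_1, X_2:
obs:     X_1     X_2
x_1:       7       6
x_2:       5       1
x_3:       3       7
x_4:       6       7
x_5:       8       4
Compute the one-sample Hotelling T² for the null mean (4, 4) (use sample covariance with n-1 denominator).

Step 1 — sample mean vector:
  mean(X_1) = (7 + 5 + 3 + 6 + 8) / 5 = 29/5 = 5.8
  mean(X_2) = (6 + 1 + 7 + 7 + 4) / 5 = 25/5 = 5
  x̄ = (5.8, 5),  deviation x̄ - mu_0 = (5.8, 5) - (4, 4) = (1.8, 1).

Step 2 — sample covariance matrix, S[i,j] = (1/(n-1)) · Σ_k (x_{k,i} - mean_i) · (x_{k,j} - mean_j), divisor n-1 = 4:
  S[X_1,X_1] = ((1.2)·(1.2) + (-0.8)·(-0.8) + (-2.8)·(-2.8) + (0.2)·(0.2) + (2.2)·(2.2)) / 4 = 14.8/4 = 3.7
  S[X_1,X_2] = ((1.2)·(1) + (-0.8)·(-4) + (-2.8)·(2) + (0.2)·(2) + (2.2)·(-1)) / 4 = -3/4 = -0.75
  S[X_2,X_2] = ((1)·(1) + (-4)·(-4) + (2)·(2) + (2)·(2) + (-1)·(-1)) / 4 = 26/4 = 6.5
  S = [[3.7, -0.75],
 [-0.75, 6.5]].

Step 3 — invert S. det(S) = 3.7·6.5 - (-0.75)² = 23.4875.
  S^{-1} = (1/det) · [[d, -b], [-b, a]] = [[0.2767, 0.0319],
 [0.0319, 0.1575]].

Step 4 — quadratic form (x̄ - mu_0)^T · S^{-1} · (x̄ - mu_0):
  S^{-1} · (x̄ - mu_0) = (0.5301, 0.215),
  (x̄ - mu_0)^T · [...] = (1.8)·(0.5301) + (1)·(0.215) = 1.1691.

Step 5 — scale by n: T² = 5 · 1.1691 = 5.8457.

T² ≈ 5.8457


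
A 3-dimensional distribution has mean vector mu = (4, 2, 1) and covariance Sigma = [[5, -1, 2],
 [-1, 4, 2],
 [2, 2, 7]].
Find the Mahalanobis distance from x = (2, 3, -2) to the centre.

Step 1 — centre the observation: (x - mu) = (-2, 1, -3).

Step 2 — invert Sigma (cofactor / det for 3×3, or solve directly):
  Sigma^{-1} = [[0.2697, 0.1236, -0.1124],
 [0.1236, 0.3483, -0.1348],
 [-0.1124, -0.1348, 0.2135]].

Step 3 — form the quadratic (x - mu)^T · Sigma^{-1} · (x - mu):
  Sigma^{-1} · (x - mu) = (-0.0787, 0.5056, -0.5506).
  (x - mu)^T · [Sigma^{-1} · (x - mu)] = (-2)·(-0.0787) + (1)·(0.5056) + (-3)·(-0.5506) = 2.3146.

Step 4 — take square root: d = √(2.3146) ≈ 1.5214.

d(x, mu) = √(2.3146) ≈ 1.5214


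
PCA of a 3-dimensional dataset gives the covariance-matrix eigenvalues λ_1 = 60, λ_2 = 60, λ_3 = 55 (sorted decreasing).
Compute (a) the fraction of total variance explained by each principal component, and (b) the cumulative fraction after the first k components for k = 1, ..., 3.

Step 1 — total variance = trace(Sigma) = Σ λ_i = 60 + 60 + 55 = 175.

Step 2 — fraction explained by component i = λ_i / Σ λ:
  PC1: 60/175 = 0.3429
  PC2: 60/175 = 0.3429
  PC3: 55/175 = 0.3143

Step 3 — cumulative fraction after k components = (λ_1 + ... + λ_k) / Σ λ:
  k = 1: 60/175 = 0.3429
  k = 2: (60 + 60)/175 = 120/175 = 0.6857
  k = 3: (60 + 60 + 55)/175 = 175/175 = 1

Summary (fraction, with percent):

explained: PC1 0.3429 (34.29%), PC2 0.3429 (34.29%), PC3 0.3143 (31.43%);  cumulative: 0.3429, 0.6857, 1


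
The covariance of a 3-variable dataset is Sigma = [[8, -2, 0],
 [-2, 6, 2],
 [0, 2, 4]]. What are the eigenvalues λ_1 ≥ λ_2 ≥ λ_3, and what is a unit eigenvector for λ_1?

Step 1 — characteristic polynomial p(λ) = det(λI - Sigma) = λ³ - tr·λ² + c_1·λ - det, where tr = trace, c_1 = sum of the principal 2×2 minors, det = det(Sigma):
  tr = 8 + 6 + 4 = 18,
  c_1 = (8·6 - (-2)²) + (8·4 - (0)²) + (6·4 - (2)²) = 44 + 32 + 20 = 96,
  det = 8·(6·4 - (2)²) - (-2)·((-2)·4 - (2)·(0)) + (0)·((-2)·(2) - 6·(0)) = 8·(20) - (-2)·(-8) + (0)·(-4) = 144.
  So p(λ) = λ³ - 18λ² + 96λ - 144.
Step 2 — look for an integer root (rational root theorem: any rational root is an integer divisor of 144). Testing λ = 6:
  p(6) = 216 - 648 + 576 - 144 = 0  ✓
  Dividing out (λ - 6): p(λ) = (λ - 6)(λ² - 12λ + 24).
Step 3 — remaining eigenvalues from the quadratic λ² - 12λ + 24 = 0:
  Δ = 12² - 4·24 = 144 - 96 = 48,  λ = (12 ± √48)/2 = (12 ± 6.9282)/2 ≈ 9.4641 or 2.5359.
  Sorted: λ_1 = 9.4641,  λ_2 = 6,  λ_3 = 2.5359  (check: sum = 18 = tr ✓).

Step 4 — unit eigenvector for λ_1 ≈ 9.4641: v spans the null space of (Sigma - λ_1 I), whose rows are
  r_1 = (-1.4641, -2, 0),  r_2 = (-2, -3.4641, 2),  r_3 = (0, 2, -5.4641).
  v is orthogonal to every row, so take v ∝ r_1 × r_2 = ((-2)·(2) - (0)·(-3.4641), (0)·(-2) - (-1.4641)·(2), (-1.4641)·(-3.4641) - (-2)·(-2)) ≈ (-4, 2.9282, 1.0718).
  Rescale (multiply by -1 so the first nonzero entry is positive): u = (4, -2.9282, -1.0718).
  ||u|| = √((4)² + (-2.9282)² + (-1.0718)²) = √(25.7231) ≈ 5.0718,  v_1 = u/||u|| ≈ (0.7887, -0.5774, -0.2113) (||v_1|| = 1).

λ_1 = 9.4641,  λ_2 = 6,  λ_3 = 2.5359;  v_1 ≈ (0.7887, -0.5774, -0.2113)


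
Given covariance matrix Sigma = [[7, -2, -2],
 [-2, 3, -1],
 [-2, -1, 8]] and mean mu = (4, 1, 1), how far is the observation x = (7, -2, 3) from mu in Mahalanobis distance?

Step 1 — centre the observation: (x - mu) = (3, -3, 2).

Step 2 — invert Sigma (cofactor / det for 3×3, or solve directly):
  Sigma^{-1} = [[0.211, 0.1651, 0.0734],
 [0.1651, 0.4771, 0.1009],
 [0.0734, 0.1009, 0.156]].

Step 3 — form the quadratic (x - mu)^T · Sigma^{-1} · (x - mu):
  Sigma^{-1} · (x - mu) = (0.2844, -0.7339, 0.2294).
  (x - mu)^T · [Sigma^{-1} · (x - mu)] = (3)·(0.2844) + (-3)·(-0.7339) + (2)·(0.2294) = 3.5138.

Step 4 — take square root: d = √(3.5138) ≈ 1.8745.

d(x, mu) = √(3.5138) ≈ 1.8745


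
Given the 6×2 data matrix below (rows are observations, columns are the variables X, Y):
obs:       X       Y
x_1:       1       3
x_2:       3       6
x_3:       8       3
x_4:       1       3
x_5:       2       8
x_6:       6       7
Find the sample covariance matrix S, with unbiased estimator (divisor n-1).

Step 1 — column means:
  mean(X) = (1 + 3 + 8 + 1 + 2 + 6) / 6 = 21/6 = 3.5
  mean(Y) = (3 + 6 + 3 + 3 + 8 + 7) / 6 = 30/6 = 5

Step 2 — sample covariance S[i,j] = (1/(n-1)) · Σ_k (x_{k,i} - mean_i) · (x_{k,j} - mean_j), with n-1 = 5.
  S[X,X] = ((-2.5)·(-2.5) + (-0.5)·(-0.5) + (4.5)·(4.5) + (-2.5)·(-2.5) + (-1.5)·(-1.5) + (2.5)·(2.5)) / 5 = 41.5/5 = 8.3
  S[X,Y] = ((-2.5)·(-2) + (-0.5)·(1) + (4.5)·(-2) + (-2.5)·(-2) + (-1.5)·(3) + (2.5)·(2)) / 5 = 1/5 = 0.2
  S[Y,Y] = ((-2)·(-2) + (1)·(1) + (-2)·(-2) + (-2)·(-2) + (3)·(3) + (2)·(2)) / 5 = 26/5 = 5.2

S is symmetric (S[j,i] = S[i,j]). Assembling:

S = [[8.3, 0.2],
 [0.2, 5.2]]


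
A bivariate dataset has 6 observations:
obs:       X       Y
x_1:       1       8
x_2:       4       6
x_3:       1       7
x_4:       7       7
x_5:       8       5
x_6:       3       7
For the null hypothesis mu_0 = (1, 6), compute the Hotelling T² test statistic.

Step 1 — sample mean vector:
  mean(X) = (1 + 4 + 1 + 7 + 8 + 3) / 6 = 24/6 = 4
  mean(Y) = (8 + 6 + 7 + 7 + 5 + 7) / 6 = 40/6 = 6.6667
  x̄ = (4, 6.6667),  deviation x̄ - mu_0 = (4, 6.6667) - (1, 6) = (3, 0.6667).

Step 2 — sample covariance matrix, S[i,j] = (1/(n-1)) · Σ_k (x_{k,i} - mean_i) · (x_{k,j} - mean_j), divisor n-1 = 5:
  S[X,X] = ((-3)·(-3) + (0)·(0) + (-3)·(-3) + (3)·(3) + (4)·(4) + (-1)·(-1)) / 5 = 44/5 = 8.8
  S[X,Y] = ((-3)·(1.3333) + (0)·(-0.6667) + (-3)·(0.3333) + (3)·(0.3333) + (4)·(-1.6667) + (-1)·(0.3333)) / 5 = -11/5 = -2.2
  S[Y,Y] = ((1.3333)·(1.3333) + (-0.6667)·(-0.6667) + (0.3333)·(0.3333) + (0.3333)·(0.3333) + (-1.6667)·(-1.6667) + (0.3333)·(0.3333)) / 5 = 5.3333/5 = 1.0667
  S = [[8.8, -2.2],
 [-2.2, 1.0667]].

Step 3 — invert S. det(S) = 8.8·1.0667 - (-2.2)² = 4.5467.
  S^{-1} = (1/det) · [[d, -b], [-b, a]] = [[0.2346, 0.4839],
 [0.4839, 1.9355]].

Step 4 — quadratic form (x̄ - mu_0)^T · S^{-1} · (x̄ - mu_0):
  S^{-1} · (x̄ - mu_0) = (1.0264, 2.7419),
  (x̄ - mu_0)^T · [...] = (3)·(1.0264) + (0.6667)·(2.7419) = 4.9071.

Step 5 — scale by n: T² = 6 · 4.9071 = 29.4428.

T² ≈ 29.4428


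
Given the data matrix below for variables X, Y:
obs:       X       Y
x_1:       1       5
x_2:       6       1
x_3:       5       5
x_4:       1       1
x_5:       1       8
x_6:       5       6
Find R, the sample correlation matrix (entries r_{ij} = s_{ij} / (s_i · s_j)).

Step 1 — column means:
  mean(X) = (1 + 6 + 5 + 1 + 1 + 5) / 6 = 19/6 = 3.1667
  mean(Y) = (5 + 1 + 5 + 1 + 8 + 6) / 6 = 26/6 = 4.3333

Step 2 — sample variances and covariances s[i,j] = (1/(n-1)) · Σ_k (x_{k,i} - mean_i) · (x_{k,j} - mean_j), with n-1 = 5:
  s[X,X] = ((-2.1667)·(-2.1667) + (2.8333)·(2.8333) + (1.8333)·(1.8333) + (-2.1667)·(-2.1667) + (-2.1667)·(-2.1667) + (1.8333)·(1.8333)) / 5 = 28.8333/5 = 5.7667
  s[X,Y] = ((-2.1667)·(0.6667) + (2.8333)·(-3.3333) + (1.8333)·(0.6667) + (-2.1667)·(-3.3333) + (-2.1667)·(3.6667) + (1.8333)·(1.6667)) / 5 = -7.3333/5 = -1.4667
  s[Y,Y] = ((0.6667)·(0.6667) + (-3.3333)·(-3.3333) + (0.6667)·(0.6667) + (-3.3333)·(-3.3333) + (3.6667)·(3.6667) + (1.6667)·(1.6667)) / 5 = 39.3333/5 = 7.8667
  Sample standard deviations s_i = √(s[i,i]):
  s(X) = √(5.7667) = 2.4014
  s(Y) = √(7.8667) = 2.8048

Step 3 — r_{ij} = s_{ij} / (s_i · s_j):
  r[X,X] = 1 (diagonal).
  r[X,Y] = -1.4667 / (2.4014 · 2.8048) = -1.4667 / 6.7353 = -0.2178
  r[Y,Y] = 1 (diagonal).

R is symmetric with unit diagonal. Assembling:

R = [[1, -0.2178],
 [-0.2178, 1]]


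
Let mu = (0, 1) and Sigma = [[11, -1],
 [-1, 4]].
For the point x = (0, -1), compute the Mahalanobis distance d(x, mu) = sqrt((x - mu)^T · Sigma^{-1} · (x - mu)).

Step 1 — centre the observation: (x - mu) = (0, -2).

Step 2 — invert Sigma. det(Sigma) = 11·4 - (-1)² = 43.
  Sigma^{-1} = (1/det) · [[d, -b], [-b, a]] = [[0.093, 0.0233],
 [0.0233, 0.2558]].

Step 3 — form the quadratic (x - mu)^T · Sigma^{-1} · (x - mu):
  Sigma^{-1} · (x - mu) = (-0.0465, -0.5116).
  (x - mu)^T · [Sigma^{-1} · (x - mu)] = (0)·(-0.0465) + (-2)·(-0.5116) = 1.0233.

Step 4 — take square root: d = √(1.0233) ≈ 1.0116.

d(x, mu) = √(1.0233) ≈ 1.0116


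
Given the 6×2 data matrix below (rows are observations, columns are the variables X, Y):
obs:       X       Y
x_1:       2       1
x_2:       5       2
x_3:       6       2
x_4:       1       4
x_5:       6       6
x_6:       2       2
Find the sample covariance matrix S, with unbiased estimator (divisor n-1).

Step 1 — column means:
  mean(X) = (2 + 5 + 6 + 1 + 6 + 2) / 6 = 22/6 = 3.6667
  mean(Y) = (1 + 2 + 2 + 4 + 6 + 2) / 6 = 17/6 = 2.8333

Step 2 — sample covariance S[i,j] = (1/(n-1)) · Σ_k (x_{k,i} - mean_i) · (x_{k,j} - mean_j), with n-1 = 5.
  S[X,X] = ((-1.6667)·(-1.6667) + (1.3333)·(1.3333) + (2.3333)·(2.3333) + (-2.6667)·(-2.6667) + (2.3333)·(2.3333) + (-1.6667)·(-1.6667)) / 5 = 25.3333/5 = 5.0667
  S[X,Y] = ((-1.6667)·(-1.8333) + (1.3333)·(-0.8333) + (2.3333)·(-0.8333) + (-2.6667)·(1.1667) + (2.3333)·(3.1667) + (-1.6667)·(-0.8333)) / 5 = 5.6667/5 = 1.1333
  S[Y,Y] = ((-1.8333)·(-1.8333) + (-0.8333)·(-0.8333) + (-0.8333)·(-0.8333) + (1.1667)·(1.1667) + (3.1667)·(3.1667) + (-0.8333)·(-0.8333)) / 5 = 16.8333/5 = 3.3667

S is symmetric (S[j,i] = S[i,j]). Assembling:

S = [[5.0667, 1.1333],
 [1.1333, 3.3667]]


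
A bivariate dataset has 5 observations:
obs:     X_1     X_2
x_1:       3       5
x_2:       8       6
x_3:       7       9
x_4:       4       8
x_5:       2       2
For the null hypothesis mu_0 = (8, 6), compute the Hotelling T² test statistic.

Step 1 — sample mean vector:
  mean(X_1) = (3 + 8 + 7 + 4 + 2) / 5 = 24/5 = 4.8
  mean(X_2) = (5 + 6 + 9 + 8 + 2) / 5 = 30/5 = 6
  x̄ = (4.8, 6),  deviation x̄ - mu_0 = (4.8, 6) - (8, 6) = (-3.2, 0).

Step 2 — sample covariance matrix, S[i,j] = (1/(n-1)) · Σ_k (x_{k,i} - mean_i) · (x_{k,j} - mean_j), divisor n-1 = 4:
  S[X_1,X_1] = ((-1.8)·(-1.8) + (3.2)·(3.2) + (2.2)·(2.2) + (-0.8)·(-0.8) + (-2.8)·(-2.8)) / 4 = 26.8/4 = 6.7
  S[X_1,X_2] = ((-1.8)·(-1) + (3.2)·(0) + (2.2)·(3) + (-0.8)·(2) + (-2.8)·(-4)) / 4 = 18/4 = 4.5
  S[X_2,X_2] = ((-1)·(-1) + (0)·(0) + (3)·(3) + (2)·(2) + (-4)·(-4)) / 4 = 30/4 = 7.5
  S = [[6.7, 4.5],
 [4.5, 7.5]].

Step 3 — invert S. det(S) = 6.7·7.5 - (4.5)² = 30.
  S^{-1} = (1/det) · [[d, -b], [-b, a]] = [[0.25, -0.15],
 [-0.15, 0.2233]].

Step 4 — quadratic form (x̄ - mu_0)^T · S^{-1} · (x̄ - mu_0):
  S^{-1} · (x̄ - mu_0) = (-0.8, 0.48),
  (x̄ - mu_0)^T · [...] = (-3.2)·(-0.8) + (0)·(0.48) = 2.56.

Step 5 — scale by n: T² = 5 · 2.56 = 12.8.

T² ≈ 12.8


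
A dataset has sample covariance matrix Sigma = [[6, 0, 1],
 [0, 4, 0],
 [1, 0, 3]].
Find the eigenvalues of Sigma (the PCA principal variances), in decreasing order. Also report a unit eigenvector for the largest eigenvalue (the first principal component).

Step 1 — characteristic polynomial p(λ) = det(λI - Sigma) = λ³ - tr·λ² + c_1·λ - det, where tr = trace, c_1 = sum of the principal 2×2 minors, det = det(Sigma):
  tr = 6 + 4 + 3 = 13,
  c_1 = (6·4 - (0)²) + (6·3 - (1)²) + (4·3 - (0)²) = 24 + 17 + 12 = 53,
  det = 6·(4·3 - (0)²) - (0)·((0)·3 - (0)·(1)) + (1)·((0)·(0) - 4·(1)) = 6·(12) - (0)·(0) + (1)·(-4) = 68.
  So p(λ) = λ³ - 13λ² + 53λ - 68.
Step 2 — look for an integer root (rational root theorem: any rational root is an integer divisor of 68). Testing λ = 4:
  p(4) = 64 - 208 + 212 - 68 = 0  ✓
  Dividing out (λ - 4): p(λ) = (λ - 4)(λ² - 9λ + 17).
Step 3 — remaining eigenvalues from the quadratic λ² - 9λ + 17 = 0:
  Δ = 9² - 4·17 = 81 - 68 = 13,  λ = (9 ± √13)/2 = (9 ± 3.6056)/2 ≈ 6.3028 or 2.6972.
  Sorted: λ_1 = 6.3028,  λ_2 = 4,  λ_3 = 2.6972  (check: sum = 13 = tr ✓).

Step 4 — unit eigenvector for λ_1 ≈ 6.3028: v spans the null space of (Sigma - λ_1 I), whose rows are
  r_1 = (-0.3028, 0, 1),  r_2 = (0, -2.3028, 0),  r_3 = (1, 0, -3.3028).
  v is orthogonal to every row, so take v ∝ r_1 × r_2 = ((0)·(0) - (1)·(-2.3028), (1)·(0) - (-0.3028)·(0), (-0.3028)·(-2.3028) - (0)·(0)) ≈ (2.3028, 0, 0.6972).
  Let u = (2.3028, 0, 0.6972).
  ||u|| = √((2.3028)² + (0)² + (0.6972)²) = √(5.7889) ≈ 2.406,  v_1 = u/||u|| ≈ (0.9571, 0, 0.2898) (||v_1|| = 1).

λ_1 = 6.3028,  λ_2 = 4,  λ_3 = 2.6972;  v_1 ≈ (0.9571, 0, 0.2898)


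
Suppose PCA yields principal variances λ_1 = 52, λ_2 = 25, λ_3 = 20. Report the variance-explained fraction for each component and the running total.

Step 1 — total variance = trace(Sigma) = Σ λ_i = 52 + 25 + 20 = 97.

Step 2 — fraction explained by component i = λ_i / Σ λ:
  PC1: 52/97 = 0.5361
  PC2: 25/97 = 0.2577
  PC3: 20/97 = 0.2062

Step 3 — cumulative fraction after k components = (λ_1 + ... + λ_k) / Σ λ:
  k = 1: 52/97 = 0.5361
  k = 2: (52 + 25)/97 = 77/97 = 0.7938
  k = 3: (52 + 25 + 20)/97 = 97/97 = 1

Summary (fraction, with percent):

explained: PC1 0.5361 (53.61%), PC2 0.2577 (25.77%), PC3 0.2062 (20.62%);  cumulative: 0.5361, 0.7938, 1


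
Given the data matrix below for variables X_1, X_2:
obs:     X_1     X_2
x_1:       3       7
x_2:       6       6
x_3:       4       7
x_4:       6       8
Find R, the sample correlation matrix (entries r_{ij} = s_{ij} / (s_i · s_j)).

Step 1 — column means:
  mean(X_1) = (3 + 6 + 4 + 6) / 4 = 19/4 = 4.75
  mean(X_2) = (7 + 6 + 7 + 8) / 4 = 28/4 = 7

Step 2 — sample variances and covariances s[i,j] = (1/(n-1)) · Σ_k (x_{k,i} - mean_i) · (x_{k,j} - mean_j), with n-1 = 3:
  s[X_1,X_1] = ((-1.75)·(-1.75) + (1.25)·(1.25) + (-0.75)·(-0.75) + (1.25)·(1.25)) / 3 = 6.75/3 = 2.25
  s[X_1,X_2] = ((-1.75)·(0) + (1.25)·(-1) + (-0.75)·(0) + (1.25)·(1)) / 3 = 0/3 = 0
  s[X_2,X_2] = ((0)·(0) + (-1)·(-1) + (0)·(0) + (1)·(1)) / 3 = 2/3 = 0.6667
  Sample standard deviations s_i = √(s[i,i]):
  s(X_1) = √(2.25) = 1.5
  s(X_2) = √(0.6667) = 0.8165

Step 3 — r_{ij} = s_{ij} / (s_i · s_j):
  r[X_1,X_1] = 1 (diagonal).
  r[X_1,X_2] = 0 / (1.5 · 0.8165) = 0 / 1.2247 = 0
  r[X_2,X_2] = 1 (diagonal).

R is symmetric with unit diagonal. Assembling:

R = [[1, 0],
 [0, 1]]


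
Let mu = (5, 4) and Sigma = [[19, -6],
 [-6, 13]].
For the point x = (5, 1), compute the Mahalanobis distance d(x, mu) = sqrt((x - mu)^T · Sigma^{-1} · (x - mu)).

Step 1 — centre the observation: (x - mu) = (0, -3).

Step 2 — invert Sigma. det(Sigma) = 19·13 - (-6)² = 211.
  Sigma^{-1} = (1/det) · [[d, -b], [-b, a]] = [[0.0616, 0.0284],
 [0.0284, 0.09]].

Step 3 — form the quadratic (x - mu)^T · Sigma^{-1} · (x - mu):
  Sigma^{-1} · (x - mu) = (-0.0853, -0.2701).
  (x - mu)^T · [Sigma^{-1} · (x - mu)] = (0)·(-0.0853) + (-3)·(-0.2701) = 0.8104.

Step 4 — take square root: d = √(0.8104) ≈ 0.9002.

d(x, mu) = √(0.8104) ≈ 0.9002
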